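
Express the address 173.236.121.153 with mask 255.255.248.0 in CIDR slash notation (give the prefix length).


Binary: 11111111.11111111.11111000.00000000
Count leading 1s
Prefix: /21


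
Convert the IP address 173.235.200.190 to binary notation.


173 = 10101101
235 = 11101011
200 = 11001000
190 = 10111110
Binary: 10101101.11101011.11001000.10111110


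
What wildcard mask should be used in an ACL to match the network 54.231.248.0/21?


Subnet mask: 255.255.248.0
Wildcard = 255.255.255.255 - subnet mask
255 - 255 = 0
255 - 255 = 0
255 - 248 = 7
255 - 0 = 255
Wildcard: 0.0.7.255


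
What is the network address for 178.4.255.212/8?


IP:   10110010.00000100.11111111.11010100
Mask: 11111111.00000000.00000000.00000000
AND operation:
Net:  10110010.00000000.00000000.00000000
Network: 178.0.0.0/8


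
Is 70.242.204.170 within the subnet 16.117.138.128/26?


Subnet network: 16.117.138.128
Test IP AND mask: 70.242.204.128
No, 70.242.204.170 is not in 16.117.138.128/26


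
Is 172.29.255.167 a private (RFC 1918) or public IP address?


RFC 1918 private ranges:
  10.0.0.0/8 (10.0.0.0 - 10.255.255.255)
  172.16.0.0/12 (172.16.0.0 - 172.31.255.255)
  192.168.0.0/16 (192.168.0.0 - 192.168.255.255)
Private (in 172.16.0.0/12)


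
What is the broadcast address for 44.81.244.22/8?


Network: 44.0.0.0/8
Host bits = 24
Set all host bits to 1:
Broadcast: 44.255.255.255


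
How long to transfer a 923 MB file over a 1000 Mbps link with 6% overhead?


Effective throughput = 1000 * (1 - 6/100) = 940 Mbps
File size in Mb = 923 * 8 = 7384 Mb
Time = 7384 / 940
Time = 7.8553 seconds


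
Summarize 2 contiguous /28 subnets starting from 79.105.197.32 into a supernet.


Original prefix: /28
Number of subnets: 2 = 2^1
New prefix = 28 - 1 = 27
Supernet: 79.105.197.32/27


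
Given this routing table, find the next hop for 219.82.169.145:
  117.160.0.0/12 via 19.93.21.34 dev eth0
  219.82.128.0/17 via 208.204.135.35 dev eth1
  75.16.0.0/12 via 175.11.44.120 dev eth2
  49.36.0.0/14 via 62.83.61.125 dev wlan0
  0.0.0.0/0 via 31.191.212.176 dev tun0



Longest prefix match for 219.82.169.145:
  /12 117.160.0.0: no
  /17 219.82.128.0: MATCH
  /12 75.16.0.0: no
  /14 49.36.0.0: no
  /0 0.0.0.0: MATCH
Selected: next-hop 208.204.135.35 via eth1 (matched /17)


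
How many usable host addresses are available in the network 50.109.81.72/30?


Host bits = 32 - 30 = 2
Total addresses = 2^2 = 4
Usable = total - 2 (network and broadcast)
Usable hosts: 2


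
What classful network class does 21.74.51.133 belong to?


First octet: 21
Binary: 00010101
0xxxxxxx -> Class A (1-126)
Class A, default mask 255.0.0.0 (/8)


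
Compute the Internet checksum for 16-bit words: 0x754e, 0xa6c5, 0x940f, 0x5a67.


Sum all words (with carry folding):
+ 0x754e = 0x754e
+ 0xa6c5 = 0x1c14
+ 0x940f = 0xb023
+ 0x5a67 = 0x0a8b
One's complement: ~0x0a8b
Checksum = 0xf574


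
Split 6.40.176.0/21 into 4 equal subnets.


New prefix = 21 + 2 = 23
Each subnet has 512 addresses
  6.40.176.0/23
  6.40.178.0/23
  6.40.180.0/23
  6.40.182.0/23
Subnets: 6.40.176.0/23, 6.40.178.0/23, 6.40.180.0/23, 6.40.182.0/23


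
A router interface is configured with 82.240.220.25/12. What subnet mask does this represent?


/12 means 12 network bits, 20 host bits
Binary: 11111111111100000000000000000000
Mask: 255.240.0.0


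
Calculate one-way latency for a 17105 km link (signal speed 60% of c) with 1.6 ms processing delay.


Speed = 0.6 * 3e5 km/s = 180000 km/s
Propagation delay = 17105 / 180000 = 0.095 s = 95.0278 ms
Processing delay = 1.6 ms
Total one-way latency = 96.6278 ms


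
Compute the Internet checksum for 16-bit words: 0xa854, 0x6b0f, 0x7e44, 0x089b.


Sum all words (with carry folding):
+ 0xa854 = 0xa854
+ 0x6b0f = 0x1364
+ 0x7e44 = 0x91a8
+ 0x089b = 0x9a43
One's complement: ~0x9a43
Checksum = 0x65bc


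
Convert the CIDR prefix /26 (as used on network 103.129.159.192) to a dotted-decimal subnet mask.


/26 means 26 network bits, 6 host bits
Binary: 11111111111111111111111111000000
Mask: 255.255.255.192


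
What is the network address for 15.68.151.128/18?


IP:   00001111.01000100.10010111.10000000
Mask: 11111111.11111111.11000000.00000000
AND operation:
Net:  00001111.01000100.10000000.00000000
Network: 15.68.128.0/18


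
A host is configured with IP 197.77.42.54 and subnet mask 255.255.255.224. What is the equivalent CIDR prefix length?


Binary: 11111111.11111111.11111111.11100000
Count leading 1s
Prefix: /27


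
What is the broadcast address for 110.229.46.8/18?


Network: 110.229.0.0/18
Host bits = 14
Set all host bits to 1:
Broadcast: 110.229.63.255


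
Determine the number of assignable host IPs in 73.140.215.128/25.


Host bits = 32 - 25 = 7
Total addresses = 2^7 = 128
Usable = total - 2 (network and broadcast)
Usable hosts: 126


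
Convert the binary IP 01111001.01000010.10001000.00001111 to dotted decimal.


01111001 = 121
01000010 = 66
10001000 = 136
00001111 = 15
IP: 121.66.136.15


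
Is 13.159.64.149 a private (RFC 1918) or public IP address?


RFC 1918 private ranges:
  10.0.0.0/8 (10.0.0.0 - 10.255.255.255)
  172.16.0.0/12 (172.16.0.0 - 172.31.255.255)
  192.168.0.0/16 (192.168.0.0 - 192.168.255.255)
Public (not in any RFC 1918 range)


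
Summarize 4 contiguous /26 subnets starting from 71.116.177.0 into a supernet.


Original prefix: /26
Number of subnets: 4 = 2^2
New prefix = 26 - 2 = 24
Supernet: 71.116.177.0/24


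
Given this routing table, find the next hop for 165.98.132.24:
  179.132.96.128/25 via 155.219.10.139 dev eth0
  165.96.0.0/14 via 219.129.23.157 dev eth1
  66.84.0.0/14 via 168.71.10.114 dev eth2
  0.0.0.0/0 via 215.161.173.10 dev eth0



Longest prefix match for 165.98.132.24:
  /25 179.132.96.128: no
  /14 165.96.0.0: MATCH
  /14 66.84.0.0: no
  /0 0.0.0.0: MATCH
Selected: next-hop 219.129.23.157 via eth1 (matched /14)


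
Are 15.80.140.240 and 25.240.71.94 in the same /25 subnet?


Mask: 255.255.255.128
15.80.140.240 AND mask = 15.80.140.128
25.240.71.94 AND mask = 25.240.71.0
No, different subnets (15.80.140.128 vs 25.240.71.0)


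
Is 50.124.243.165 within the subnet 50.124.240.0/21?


Subnet network: 50.124.240.0
Test IP AND mask: 50.124.240.0
Yes, 50.124.243.165 is in 50.124.240.0/21


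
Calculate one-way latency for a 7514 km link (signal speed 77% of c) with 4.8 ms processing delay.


Speed = 0.77 * 3e5 km/s = 231000 km/s
Propagation delay = 7514 / 231000 = 0.0325 s = 32.5281 ms
Processing delay = 4.8 ms
Total one-way latency = 37.3281 ms


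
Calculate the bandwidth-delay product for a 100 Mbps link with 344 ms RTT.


BDP = bandwidth * RTT
= 100 Mbps * 344 ms
= 100 * 1e6 * 344 / 1000 bits
= 34400000 bits
= 4300000 bytes
= 4199.2188 KB
BDP = 34400000 bits (4300000 bytes)


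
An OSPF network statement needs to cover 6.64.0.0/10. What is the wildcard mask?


Subnet mask: 255.192.0.0
Wildcard = 255.255.255.255 - subnet mask
255 - 255 = 0
255 - 192 = 63
255 - 0 = 255
255 - 0 = 255
Wildcard: 0.63.255.255


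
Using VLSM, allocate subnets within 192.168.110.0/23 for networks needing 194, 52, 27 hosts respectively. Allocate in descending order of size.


194 hosts -> /24 (254 usable): 192.168.110.0/24
52 hosts -> /26 (62 usable): 192.168.111.0/26
27 hosts -> /27 (30 usable): 192.168.111.64/27
Allocation: 192.168.110.0/24 (194 hosts, 254 usable); 192.168.111.0/26 (52 hosts, 62 usable); 192.168.111.64/27 (27 hosts, 30 usable)


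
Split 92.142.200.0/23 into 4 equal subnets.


New prefix = 23 + 2 = 25
Each subnet has 128 addresses
  92.142.200.0/25
  92.142.200.128/25
  92.142.201.0/25
  92.142.201.128/25
Subnets: 92.142.200.0/25, 92.142.200.128/25, 92.142.201.0/25, 92.142.201.128/25


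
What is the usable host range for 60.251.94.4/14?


Network: 60.248.0.0
Broadcast: 60.251.255.255
First usable = network + 1
Last usable = broadcast - 1
Range: 60.248.0.1 to 60.251.255.254


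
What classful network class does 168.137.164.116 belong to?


First octet: 168
Binary: 10101000
10xxxxxx -> Class B (128-191)
Class B, default mask 255.255.0.0 (/16)


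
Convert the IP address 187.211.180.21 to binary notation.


187 = 10111011
211 = 11010011
180 = 10110100
21 = 00010101
Binary: 10111011.11010011.10110100.00010101


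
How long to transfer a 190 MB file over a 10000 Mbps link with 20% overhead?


Effective throughput = 10000 * (1 - 20/100) = 8000 Mbps
File size in Mb = 190 * 8 = 1520 Mb
Time = 1520 / 8000
Time = 0.19 seconds


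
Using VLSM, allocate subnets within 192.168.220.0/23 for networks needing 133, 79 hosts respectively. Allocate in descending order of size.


133 hosts -> /24 (254 usable): 192.168.220.0/24
79 hosts -> /25 (126 usable): 192.168.221.0/25
Allocation: 192.168.220.0/24 (133 hosts, 254 usable); 192.168.221.0/25 (79 hosts, 126 usable)


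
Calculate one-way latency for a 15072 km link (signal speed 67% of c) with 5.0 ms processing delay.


Speed = 0.67 * 3e5 km/s = 201000 km/s
Propagation delay = 15072 / 201000 = 0.075 s = 74.9851 ms
Processing delay = 5.0 ms
Total one-way latency = 79.9851 ms


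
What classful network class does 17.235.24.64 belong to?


First octet: 17
Binary: 00010001
0xxxxxxx -> Class A (1-126)
Class A, default mask 255.0.0.0 (/8)


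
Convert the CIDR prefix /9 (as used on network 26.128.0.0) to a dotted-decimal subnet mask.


/9 means 9 network bits, 23 host bits
Binary: 11111111100000000000000000000000
Mask: 255.128.0.0


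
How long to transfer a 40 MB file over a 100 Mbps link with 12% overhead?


Effective throughput = 100 * (1 - 12/100) = 88 Mbps
File size in Mb = 40 * 8 = 320 Mb
Time = 320 / 88
Time = 3.6364 seconds


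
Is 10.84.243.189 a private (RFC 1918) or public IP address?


RFC 1918 private ranges:
  10.0.0.0/8 (10.0.0.0 - 10.255.255.255)
  172.16.0.0/12 (172.16.0.0 - 172.31.255.255)
  192.168.0.0/16 (192.168.0.0 - 192.168.255.255)
Private (in 10.0.0.0/8)


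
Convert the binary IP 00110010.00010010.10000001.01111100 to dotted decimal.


00110010 = 50
00010010 = 18
10000001 = 129
01111100 = 124
IP: 50.18.129.124


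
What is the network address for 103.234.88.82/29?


IP:   01100111.11101010.01011000.01010010
Mask: 11111111.11111111.11111111.11111000
AND operation:
Net:  01100111.11101010.01011000.01010000
Network: 103.234.88.80/29


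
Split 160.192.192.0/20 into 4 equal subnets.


New prefix = 20 + 2 = 22
Each subnet has 1024 addresses
  160.192.192.0/22
  160.192.196.0/22
  160.192.200.0/22
  160.192.204.0/22
Subnets: 160.192.192.0/22, 160.192.196.0/22, 160.192.200.0/22, 160.192.204.0/22


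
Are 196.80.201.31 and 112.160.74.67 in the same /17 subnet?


Mask: 255.255.128.0
196.80.201.31 AND mask = 196.80.128.0
112.160.74.67 AND mask = 112.160.0.0
No, different subnets (196.80.128.0 vs 112.160.0.0)


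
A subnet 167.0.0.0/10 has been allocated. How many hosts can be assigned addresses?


Host bits = 32 - 10 = 22
Total addresses = 2^22 = 4194304
Usable = total - 2 (network and broadcast)
Usable hosts: 4194302


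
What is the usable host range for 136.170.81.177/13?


Network: 136.168.0.0
Broadcast: 136.175.255.255
First usable = network + 1
Last usable = broadcast - 1
Range: 136.168.0.1 to 136.175.255.254


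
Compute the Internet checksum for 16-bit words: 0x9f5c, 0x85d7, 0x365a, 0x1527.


Sum all words (with carry folding):
+ 0x9f5c = 0x9f5c
+ 0x85d7 = 0x2534
+ 0x365a = 0x5b8e
+ 0x1527 = 0x70b5
One's complement: ~0x70b5
Checksum = 0x8f4a


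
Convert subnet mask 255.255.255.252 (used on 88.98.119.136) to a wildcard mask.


Subnet mask: 255.255.255.252
Wildcard = 255.255.255.255 - subnet mask
255 - 255 = 0
255 - 255 = 0
255 - 255 = 0
255 - 252 = 3
Wildcard: 0.0.0.3


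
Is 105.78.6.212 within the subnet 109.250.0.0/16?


Subnet network: 109.250.0.0
Test IP AND mask: 105.78.0.0
No, 105.78.6.212 is not in 109.250.0.0/16


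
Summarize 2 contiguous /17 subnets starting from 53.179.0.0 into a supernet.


Original prefix: /17
Number of subnets: 2 = 2^1
New prefix = 17 - 1 = 16
Supernet: 53.179.0.0/16


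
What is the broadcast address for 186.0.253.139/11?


Network: 186.0.0.0/11
Host bits = 21
Set all host bits to 1:
Broadcast: 186.31.255.255


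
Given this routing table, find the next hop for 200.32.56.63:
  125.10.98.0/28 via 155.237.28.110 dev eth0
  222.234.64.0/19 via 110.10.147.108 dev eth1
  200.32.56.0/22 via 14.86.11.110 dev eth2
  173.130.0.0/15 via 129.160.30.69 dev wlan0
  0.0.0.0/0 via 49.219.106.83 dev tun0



Longest prefix match for 200.32.56.63:
  /28 125.10.98.0: no
  /19 222.234.64.0: no
  /22 200.32.56.0: MATCH
  /15 173.130.0.0: no
  /0 0.0.0.0: MATCH
Selected: next-hop 14.86.11.110 via eth2 (matched /22)


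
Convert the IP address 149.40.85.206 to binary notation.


149 = 10010101
40 = 00101000
85 = 01010101
206 = 11001110
Binary: 10010101.00101000.01010101.11001110


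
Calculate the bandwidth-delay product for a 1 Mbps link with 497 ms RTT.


BDP = bandwidth * RTT
= 1 Mbps * 497 ms
= 1 * 1e6 * 497 / 1000 bits
= 497000 bits
= 62125 bytes
= 60.6689 KB
BDP = 497000 bits (62125 bytes)


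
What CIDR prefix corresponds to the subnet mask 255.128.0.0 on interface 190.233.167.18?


Binary: 11111111.10000000.00000000.00000000
Count leading 1s
Prefix: /9


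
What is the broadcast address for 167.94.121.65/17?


Network: 167.94.0.0/17
Host bits = 15
Set all host bits to 1:
Broadcast: 167.94.127.255


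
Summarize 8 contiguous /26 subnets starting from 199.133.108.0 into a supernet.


Original prefix: /26
Number of subnets: 8 = 2^3
New prefix = 26 - 3 = 23
Supernet: 199.133.108.0/23


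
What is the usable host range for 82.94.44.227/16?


Network: 82.94.0.0
Broadcast: 82.94.255.255
First usable = network + 1
Last usable = broadcast - 1
Range: 82.94.0.1 to 82.94.255.254


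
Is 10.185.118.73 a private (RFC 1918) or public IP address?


RFC 1918 private ranges:
  10.0.0.0/8 (10.0.0.0 - 10.255.255.255)
  172.16.0.0/12 (172.16.0.0 - 172.31.255.255)
  192.168.0.0/16 (192.168.0.0 - 192.168.255.255)
Private (in 10.0.0.0/8)


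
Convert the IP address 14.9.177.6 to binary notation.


14 = 00001110
9 = 00001001
177 = 10110001
6 = 00000110
Binary: 00001110.00001001.10110001.00000110


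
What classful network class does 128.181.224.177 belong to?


First octet: 128
Binary: 10000000
10xxxxxx -> Class B (128-191)
Class B, default mask 255.255.0.0 (/16)


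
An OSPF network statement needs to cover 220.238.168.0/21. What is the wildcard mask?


Subnet mask: 255.255.248.0
Wildcard = 255.255.255.255 - subnet mask
255 - 255 = 0
255 - 255 = 0
255 - 248 = 7
255 - 0 = 255
Wildcard: 0.0.7.255


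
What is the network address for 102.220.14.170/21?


IP:   01100110.11011100.00001110.10101010
Mask: 11111111.11111111.11111000.00000000
AND operation:
Net:  01100110.11011100.00001000.00000000
Network: 102.220.8.0/21


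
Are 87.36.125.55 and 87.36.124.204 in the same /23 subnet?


Mask: 255.255.254.0
87.36.125.55 AND mask = 87.36.124.0
87.36.124.204 AND mask = 87.36.124.0
Yes, same subnet (87.36.124.0)


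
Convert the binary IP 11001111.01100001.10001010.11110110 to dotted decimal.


11001111 = 207
01100001 = 97
10001010 = 138
11110110 = 246
IP: 207.97.138.246


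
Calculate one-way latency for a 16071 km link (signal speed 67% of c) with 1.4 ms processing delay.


Speed = 0.67 * 3e5 km/s = 201000 km/s
Propagation delay = 16071 / 201000 = 0.08 s = 79.9552 ms
Processing delay = 1.4 ms
Total one-way latency = 81.3552 ms


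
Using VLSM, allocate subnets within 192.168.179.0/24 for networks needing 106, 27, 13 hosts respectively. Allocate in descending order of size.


106 hosts -> /25 (126 usable): 192.168.179.0/25
27 hosts -> /27 (30 usable): 192.168.179.128/27
13 hosts -> /28 (14 usable): 192.168.179.160/28
Allocation: 192.168.179.0/25 (106 hosts, 126 usable); 192.168.179.128/27 (27 hosts, 30 usable); 192.168.179.160/28 (13 hosts, 14 usable)


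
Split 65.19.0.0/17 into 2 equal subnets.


New prefix = 17 + 1 = 18
Each subnet has 16384 addresses
  65.19.0.0/18
  65.19.64.0/18
Subnets: 65.19.0.0/18, 65.19.64.0/18


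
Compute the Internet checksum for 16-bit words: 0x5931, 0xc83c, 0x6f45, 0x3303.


Sum all words (with carry folding):
+ 0x5931 = 0x5931
+ 0xc83c = 0x216e
+ 0x6f45 = 0x90b3
+ 0x3303 = 0xc3b6
One's complement: ~0xc3b6
Checksum = 0x3c49


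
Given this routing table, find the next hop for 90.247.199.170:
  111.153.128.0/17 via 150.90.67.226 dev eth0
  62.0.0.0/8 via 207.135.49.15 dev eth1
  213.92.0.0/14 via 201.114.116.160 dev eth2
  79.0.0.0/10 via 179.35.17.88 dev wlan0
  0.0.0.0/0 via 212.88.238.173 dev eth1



Longest prefix match for 90.247.199.170:
  /17 111.153.128.0: no
  /8 62.0.0.0: no
  /14 213.92.0.0: no
  /10 79.0.0.0: no
  /0 0.0.0.0: MATCH
Selected: next-hop 212.88.238.173 via eth1 (matched /0)


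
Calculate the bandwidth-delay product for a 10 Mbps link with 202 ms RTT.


BDP = bandwidth * RTT
= 10 Mbps * 202 ms
= 10 * 1e6 * 202 / 1000 bits
= 2020000 bits
= 252500 bytes
= 246.582 KB
BDP = 2020000 bits (252500 bytes)


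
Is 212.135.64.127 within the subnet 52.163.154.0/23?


Subnet network: 52.163.154.0
Test IP AND mask: 212.135.64.0
No, 212.135.64.127 is not in 52.163.154.0/23


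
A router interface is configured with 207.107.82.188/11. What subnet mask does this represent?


/11 means 11 network bits, 21 host bits
Binary: 11111111111000000000000000000000
Mask: 255.224.0.0


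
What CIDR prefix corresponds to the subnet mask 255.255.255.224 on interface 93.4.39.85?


Binary: 11111111.11111111.11111111.11100000
Count leading 1s
Prefix: /27


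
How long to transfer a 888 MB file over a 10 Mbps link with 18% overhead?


Effective throughput = 10 * (1 - 18/100) = 8.2 Mbps
File size in Mb = 888 * 8 = 7104 Mb
Time = 7104 / 8.2
Time = 866.3415 seconds


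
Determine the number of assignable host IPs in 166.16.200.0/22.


Host bits = 32 - 22 = 10
Total addresses = 2^10 = 1024
Usable = total - 2 (network and broadcast)
Usable hosts: 1022


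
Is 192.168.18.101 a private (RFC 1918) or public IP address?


RFC 1918 private ranges:
  10.0.0.0/8 (10.0.0.0 - 10.255.255.255)
  172.16.0.0/12 (172.16.0.0 - 172.31.255.255)
  192.168.0.0/16 (192.168.0.0 - 192.168.255.255)
Private (in 192.168.0.0/16)


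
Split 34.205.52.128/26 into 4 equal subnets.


New prefix = 26 + 2 = 28
Each subnet has 16 addresses
  34.205.52.128/28
  34.205.52.144/28
  34.205.52.160/28
  34.205.52.176/28
Subnets: 34.205.52.128/28, 34.205.52.144/28, 34.205.52.160/28, 34.205.52.176/28


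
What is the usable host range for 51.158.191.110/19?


Network: 51.158.160.0
Broadcast: 51.158.191.255
First usable = network + 1
Last usable = broadcast - 1
Range: 51.158.160.1 to 51.158.191.254


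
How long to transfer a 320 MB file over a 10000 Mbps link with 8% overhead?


Effective throughput = 10000 * (1 - 8/100) = 9200 Mbps
File size in Mb = 320 * 8 = 2560 Mb
Time = 2560 / 9200
Time = 0.2783 seconds


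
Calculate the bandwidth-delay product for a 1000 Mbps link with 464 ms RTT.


BDP = bandwidth * RTT
= 1000 Mbps * 464 ms
= 1000 * 1e6 * 464 / 1000 bits
= 464000000 bits
= 58000000 bytes
= 56640.625 KB
BDP = 464000000 bits (58000000 bytes)


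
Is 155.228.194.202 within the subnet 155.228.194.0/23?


Subnet network: 155.228.194.0
Test IP AND mask: 155.228.194.0
Yes, 155.228.194.202 is in 155.228.194.0/23


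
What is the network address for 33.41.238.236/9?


IP:   00100001.00101001.11101110.11101100
Mask: 11111111.10000000.00000000.00000000
AND operation:
Net:  00100001.00000000.00000000.00000000
Network: 33.0.0.0/9


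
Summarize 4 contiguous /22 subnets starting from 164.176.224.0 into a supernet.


Original prefix: /22
Number of subnets: 4 = 2^2
New prefix = 22 - 2 = 20
Supernet: 164.176.224.0/20


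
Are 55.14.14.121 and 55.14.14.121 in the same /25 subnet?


Mask: 255.255.255.128
55.14.14.121 AND mask = 55.14.14.0
55.14.14.121 AND mask = 55.14.14.0
Yes, same subnet (55.14.14.0)


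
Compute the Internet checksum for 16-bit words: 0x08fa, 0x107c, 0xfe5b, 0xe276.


Sum all words (with carry folding):
+ 0x08fa = 0x08fa
+ 0x107c = 0x1976
+ 0xfe5b = 0x17d2
+ 0xe276 = 0xfa48
One's complement: ~0xfa48
Checksum = 0x05b7


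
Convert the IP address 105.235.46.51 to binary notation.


105 = 01101001
235 = 11101011
46 = 00101110
51 = 00110011
Binary: 01101001.11101011.00101110.00110011


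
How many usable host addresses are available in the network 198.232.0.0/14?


Host bits = 32 - 14 = 18
Total addresses = 2^18 = 262144
Usable = total - 2 (network and broadcast)
Usable hosts: 262142


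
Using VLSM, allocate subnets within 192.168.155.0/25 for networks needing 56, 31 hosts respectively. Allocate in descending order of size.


56 hosts -> /26 (62 usable): 192.168.155.0/26
31 hosts -> /26 (62 usable): 192.168.155.64/26
Allocation: 192.168.155.0/26 (56 hosts, 62 usable); 192.168.155.64/26 (31 hosts, 62 usable)


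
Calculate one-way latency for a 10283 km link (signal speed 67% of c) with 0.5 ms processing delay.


Speed = 0.67 * 3e5 km/s = 201000 km/s
Propagation delay = 10283 / 201000 = 0.0512 s = 51.1592 ms
Processing delay = 0.5 ms
Total one-way latency = 51.6592 ms


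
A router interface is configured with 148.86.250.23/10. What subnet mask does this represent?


/10 means 10 network bits, 22 host bits
Binary: 11111111110000000000000000000000
Mask: 255.192.0.0


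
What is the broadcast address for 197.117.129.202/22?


Network: 197.117.128.0/22
Host bits = 10
Set all host bits to 1:
Broadcast: 197.117.131.255


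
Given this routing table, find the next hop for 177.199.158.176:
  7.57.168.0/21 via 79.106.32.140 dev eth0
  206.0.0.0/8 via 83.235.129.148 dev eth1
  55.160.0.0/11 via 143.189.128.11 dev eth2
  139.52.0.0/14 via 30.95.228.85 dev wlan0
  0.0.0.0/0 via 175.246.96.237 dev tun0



Longest prefix match for 177.199.158.176:
  /21 7.57.168.0: no
  /8 206.0.0.0: no
  /11 55.160.0.0: no
  /14 139.52.0.0: no
  /0 0.0.0.0: MATCH
Selected: next-hop 175.246.96.237 via tun0 (matched /0)


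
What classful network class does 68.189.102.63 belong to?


First octet: 68
Binary: 01000100
0xxxxxxx -> Class A (1-126)
Class A, default mask 255.0.0.0 (/8)


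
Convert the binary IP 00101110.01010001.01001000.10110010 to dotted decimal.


00101110 = 46
01010001 = 81
01001000 = 72
10110010 = 178
IP: 46.81.72.178


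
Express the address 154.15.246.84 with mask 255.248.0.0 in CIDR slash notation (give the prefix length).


Binary: 11111111.11111000.00000000.00000000
Count leading 1s
Prefix: /13


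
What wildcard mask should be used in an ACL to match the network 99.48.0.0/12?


Subnet mask: 255.240.0.0
Wildcard = 255.255.255.255 - subnet mask
255 - 255 = 0
255 - 240 = 15
255 - 0 = 255
255 - 0 = 255
Wildcard: 0.15.255.255


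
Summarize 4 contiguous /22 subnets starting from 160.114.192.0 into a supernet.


Original prefix: /22
Number of subnets: 4 = 2^2
New prefix = 22 - 2 = 20
Supernet: 160.114.192.0/20


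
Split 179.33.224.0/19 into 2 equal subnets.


New prefix = 19 + 1 = 20
Each subnet has 4096 addresses
  179.33.224.0/20
  179.33.240.0/20
Subnets: 179.33.224.0/20, 179.33.240.0/20


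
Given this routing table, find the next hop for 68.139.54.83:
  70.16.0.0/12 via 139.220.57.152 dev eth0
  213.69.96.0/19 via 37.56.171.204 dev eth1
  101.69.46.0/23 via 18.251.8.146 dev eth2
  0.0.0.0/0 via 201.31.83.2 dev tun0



Longest prefix match for 68.139.54.83:
  /12 70.16.0.0: no
  /19 213.69.96.0: no
  /23 101.69.46.0: no
  /0 0.0.0.0: MATCH
Selected: next-hop 201.31.83.2 via tun0 (matched /0)


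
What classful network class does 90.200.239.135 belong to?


First octet: 90
Binary: 01011010
0xxxxxxx -> Class A (1-126)
Class A, default mask 255.0.0.0 (/8)


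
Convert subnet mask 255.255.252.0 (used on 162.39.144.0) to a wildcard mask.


Subnet mask: 255.255.252.0
Wildcard = 255.255.255.255 - subnet mask
255 - 255 = 0
255 - 255 = 0
255 - 252 = 3
255 - 0 = 255
Wildcard: 0.0.3.255


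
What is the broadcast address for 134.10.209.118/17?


Network: 134.10.128.0/17
Host bits = 15
Set all host bits to 1:
Broadcast: 134.10.255.255


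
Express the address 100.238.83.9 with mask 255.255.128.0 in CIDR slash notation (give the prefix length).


Binary: 11111111.11111111.10000000.00000000
Count leading 1s
Prefix: /17


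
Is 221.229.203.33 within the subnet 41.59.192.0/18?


Subnet network: 41.59.192.0
Test IP AND mask: 221.229.192.0
No, 221.229.203.33 is not in 41.59.192.0/18


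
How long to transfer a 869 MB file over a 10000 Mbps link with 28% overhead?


Effective throughput = 10000 * (1 - 28/100) = 7200 Mbps
File size in Mb = 869 * 8 = 6952 Mb
Time = 6952 / 7200
Time = 0.9656 seconds


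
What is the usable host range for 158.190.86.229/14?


Network: 158.188.0.0
Broadcast: 158.191.255.255
First usable = network + 1
Last usable = broadcast - 1
Range: 158.188.0.1 to 158.191.255.254


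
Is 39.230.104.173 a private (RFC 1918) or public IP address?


RFC 1918 private ranges:
  10.0.0.0/8 (10.0.0.0 - 10.255.255.255)
  172.16.0.0/12 (172.16.0.0 - 172.31.255.255)
  192.168.0.0/16 (192.168.0.0 - 192.168.255.255)
Public (not in any RFC 1918 range)


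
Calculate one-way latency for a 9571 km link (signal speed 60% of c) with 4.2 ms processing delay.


Speed = 0.6 * 3e5 km/s = 180000 km/s
Propagation delay = 9571 / 180000 = 0.0532 s = 53.1722 ms
Processing delay = 4.2 ms
Total one-way latency = 57.3722 ms


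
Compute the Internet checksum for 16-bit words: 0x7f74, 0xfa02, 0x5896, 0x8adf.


Sum all words (with carry folding):
+ 0x7f74 = 0x7f74
+ 0xfa02 = 0x7977
+ 0x5896 = 0xd20d
+ 0x8adf = 0x5ced
One's complement: ~0x5ced
Checksum = 0xa312


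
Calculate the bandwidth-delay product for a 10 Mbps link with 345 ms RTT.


BDP = bandwidth * RTT
= 10 Mbps * 345 ms
= 10 * 1e6 * 345 / 1000 bits
= 3450000 bits
= 431250 bytes
= 421.1426 KB
BDP = 3450000 bits (431250 bytes)


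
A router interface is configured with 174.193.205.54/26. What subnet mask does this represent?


/26 means 26 network bits, 6 host bits
Binary: 11111111111111111111111111000000
Mask: 255.255.255.192


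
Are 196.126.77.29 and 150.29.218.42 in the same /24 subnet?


Mask: 255.255.255.0
196.126.77.29 AND mask = 196.126.77.0
150.29.218.42 AND mask = 150.29.218.0
No, different subnets (196.126.77.0 vs 150.29.218.0)


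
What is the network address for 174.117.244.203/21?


IP:   10101110.01110101.11110100.11001011
Mask: 11111111.11111111.11111000.00000000
AND operation:
Net:  10101110.01110101.11110000.00000000
Network: 174.117.240.0/21


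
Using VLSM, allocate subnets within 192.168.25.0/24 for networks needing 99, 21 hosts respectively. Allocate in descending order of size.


99 hosts -> /25 (126 usable): 192.168.25.0/25
21 hosts -> /27 (30 usable): 192.168.25.128/27
Allocation: 192.168.25.0/25 (99 hosts, 126 usable); 192.168.25.128/27 (21 hosts, 30 usable)


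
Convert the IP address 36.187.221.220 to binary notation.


36 = 00100100
187 = 10111011
221 = 11011101
220 = 11011100
Binary: 00100100.10111011.11011101.11011100


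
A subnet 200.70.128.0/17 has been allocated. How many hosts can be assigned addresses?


Host bits = 32 - 17 = 15
Total addresses = 2^15 = 32768
Usable = total - 2 (network and broadcast)
Usable hosts: 32766


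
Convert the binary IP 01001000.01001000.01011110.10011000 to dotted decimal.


01001000 = 72
01001000 = 72
01011110 = 94
10011000 = 152
IP: 72.72.94.152


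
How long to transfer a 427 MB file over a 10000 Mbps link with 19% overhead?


Effective throughput = 10000 * (1 - 19/100) = 8100.0 Mbps
File size in Mb = 427 * 8 = 3416 Mb
Time = 3416 / 8100.0
Time = 0.4217 seconds


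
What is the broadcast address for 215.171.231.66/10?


Network: 215.128.0.0/10
Host bits = 22
Set all host bits to 1:
Broadcast: 215.191.255.255


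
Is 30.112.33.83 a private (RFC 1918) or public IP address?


RFC 1918 private ranges:
  10.0.0.0/8 (10.0.0.0 - 10.255.255.255)
  172.16.0.0/12 (172.16.0.0 - 172.31.255.255)
  192.168.0.0/16 (192.168.0.0 - 192.168.255.255)
Public (not in any RFC 1918 range)


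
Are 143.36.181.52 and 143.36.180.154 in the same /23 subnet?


Mask: 255.255.254.0
143.36.181.52 AND mask = 143.36.180.0
143.36.180.154 AND mask = 143.36.180.0
Yes, same subnet (143.36.180.0)


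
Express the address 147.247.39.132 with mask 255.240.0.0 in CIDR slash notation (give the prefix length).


Binary: 11111111.11110000.00000000.00000000
Count leading 1s
Prefix: /12


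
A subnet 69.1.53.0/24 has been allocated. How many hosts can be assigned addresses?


Host bits = 32 - 24 = 8
Total addresses = 2^8 = 256
Usable = total - 2 (network and broadcast)
Usable hosts: 254


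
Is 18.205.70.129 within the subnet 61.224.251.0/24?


Subnet network: 61.224.251.0
Test IP AND mask: 18.205.70.0
No, 18.205.70.129 is not in 61.224.251.0/24


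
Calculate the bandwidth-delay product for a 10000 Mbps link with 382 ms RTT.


BDP = bandwidth * RTT
= 10000 Mbps * 382 ms
= 10000 * 1e6 * 382 / 1000 bits
= 3820000000 bits
= 477500000 bytes
= 466308.5938 KB
BDP = 3820000000 bits (477500000 bytes)


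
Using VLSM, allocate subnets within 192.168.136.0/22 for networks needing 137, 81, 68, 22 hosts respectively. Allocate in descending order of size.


137 hosts -> /24 (254 usable): 192.168.136.0/24
81 hosts -> /25 (126 usable): 192.168.137.0/25
68 hosts -> /25 (126 usable): 192.168.137.128/25
22 hosts -> /27 (30 usable): 192.168.138.0/27
Allocation: 192.168.136.0/24 (137 hosts, 254 usable); 192.168.137.0/25 (81 hosts, 126 usable); 192.168.137.128/25 (68 hosts, 126 usable); 192.168.138.0/27 (22 hosts, 30 usable)


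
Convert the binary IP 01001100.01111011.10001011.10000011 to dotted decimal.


01001100 = 76
01111011 = 123
10001011 = 139
10000011 = 131
IP: 76.123.139.131


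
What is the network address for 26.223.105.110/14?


IP:   00011010.11011111.01101001.01101110
Mask: 11111111.11111100.00000000.00000000
AND operation:
Net:  00011010.11011100.00000000.00000000
Network: 26.220.0.0/14


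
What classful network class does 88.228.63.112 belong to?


First octet: 88
Binary: 01011000
0xxxxxxx -> Class A (1-126)
Class A, default mask 255.0.0.0 (/8)


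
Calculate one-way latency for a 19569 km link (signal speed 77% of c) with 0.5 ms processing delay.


Speed = 0.77 * 3e5 km/s = 231000 km/s
Propagation delay = 19569 / 231000 = 0.0847 s = 84.7143 ms
Processing delay = 0.5 ms
Total one-way latency = 85.2143 ms


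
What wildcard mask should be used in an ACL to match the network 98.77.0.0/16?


Subnet mask: 255.255.0.0
Wildcard = 255.255.255.255 - subnet mask
255 - 255 = 0
255 - 255 = 0
255 - 0 = 255
255 - 0 = 255
Wildcard: 0.0.255.255


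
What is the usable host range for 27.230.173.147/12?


Network: 27.224.0.0
Broadcast: 27.239.255.255
First usable = network + 1
Last usable = broadcast - 1
Range: 27.224.0.1 to 27.239.255.254


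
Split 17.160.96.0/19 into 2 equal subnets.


New prefix = 19 + 1 = 20
Each subnet has 4096 addresses
  17.160.96.0/20
  17.160.112.0/20
Subnets: 17.160.96.0/20, 17.160.112.0/20


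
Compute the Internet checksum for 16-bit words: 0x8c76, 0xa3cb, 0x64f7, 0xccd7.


Sum all words (with carry folding):
+ 0x8c76 = 0x8c76
+ 0xa3cb = 0x3042
+ 0x64f7 = 0x9539
+ 0xccd7 = 0x6211
One's complement: ~0x6211
Checksum = 0x9dee


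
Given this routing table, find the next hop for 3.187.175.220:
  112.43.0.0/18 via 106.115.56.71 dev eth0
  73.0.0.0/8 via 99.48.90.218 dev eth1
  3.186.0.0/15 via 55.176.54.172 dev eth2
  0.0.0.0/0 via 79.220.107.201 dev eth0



Longest prefix match for 3.187.175.220:
  /18 112.43.0.0: no
  /8 73.0.0.0: no
  /15 3.186.0.0: MATCH
  /0 0.0.0.0: MATCH
Selected: next-hop 55.176.54.172 via eth2 (matched /15)


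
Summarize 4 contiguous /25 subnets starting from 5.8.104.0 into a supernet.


Original prefix: /25
Number of subnets: 4 = 2^2
New prefix = 25 - 2 = 23
Supernet: 5.8.104.0/23


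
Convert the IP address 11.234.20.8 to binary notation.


11 = 00001011
234 = 11101010
20 = 00010100
8 = 00001000
Binary: 00001011.11101010.00010100.00001000


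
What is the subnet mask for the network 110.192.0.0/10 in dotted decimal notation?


/10 means 10 network bits, 22 host bits
Binary: 11111111110000000000000000000000
Mask: 255.192.0.0


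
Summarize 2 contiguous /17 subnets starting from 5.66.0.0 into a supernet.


Original prefix: /17
Number of subnets: 2 = 2^1
New prefix = 17 - 1 = 16
Supernet: 5.66.0.0/16


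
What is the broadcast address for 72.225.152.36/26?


Network: 72.225.152.0/26
Host bits = 6
Set all host bits to 1:
Broadcast: 72.225.152.63


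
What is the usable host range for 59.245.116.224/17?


Network: 59.245.0.0
Broadcast: 59.245.127.255
First usable = network + 1
Last usable = broadcast - 1
Range: 59.245.0.1 to 59.245.127.254


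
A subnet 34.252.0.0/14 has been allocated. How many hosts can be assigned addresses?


Host bits = 32 - 14 = 18
Total addresses = 2^18 = 262144
Usable = total - 2 (network and broadcast)
Usable hosts: 262142


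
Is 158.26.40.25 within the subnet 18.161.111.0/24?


Subnet network: 18.161.111.0
Test IP AND mask: 158.26.40.0
No, 158.26.40.25 is not in 18.161.111.0/24


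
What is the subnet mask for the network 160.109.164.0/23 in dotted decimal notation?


/23 means 23 network bits, 9 host bits
Binary: 11111111111111111111111000000000
Mask: 255.255.254.0


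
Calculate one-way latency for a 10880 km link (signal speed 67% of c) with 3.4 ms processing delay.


Speed = 0.67 * 3e5 km/s = 201000 km/s
Propagation delay = 10880 / 201000 = 0.0541 s = 54.1294 ms
Processing delay = 3.4 ms
Total one-way latency = 57.5294 ms


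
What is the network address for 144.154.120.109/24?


IP:   10010000.10011010.01111000.01101101
Mask: 11111111.11111111.11111111.00000000
AND operation:
Net:  10010000.10011010.01111000.00000000
Network: 144.154.120.0/24


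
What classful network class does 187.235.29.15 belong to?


First octet: 187
Binary: 10111011
10xxxxxx -> Class B (128-191)
Class B, default mask 255.255.0.0 (/16)


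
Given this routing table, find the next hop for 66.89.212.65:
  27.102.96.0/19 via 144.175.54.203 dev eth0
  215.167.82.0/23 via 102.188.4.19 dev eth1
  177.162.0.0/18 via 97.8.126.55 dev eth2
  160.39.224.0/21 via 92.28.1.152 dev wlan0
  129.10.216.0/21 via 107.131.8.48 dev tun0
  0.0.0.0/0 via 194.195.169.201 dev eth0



Longest prefix match for 66.89.212.65:
  /19 27.102.96.0: no
  /23 215.167.82.0: no
  /18 177.162.0.0: no
  /21 160.39.224.0: no
  /21 129.10.216.0: no
  /0 0.0.0.0: MATCH
Selected: next-hop 194.195.169.201 via eth0 (matched /0)


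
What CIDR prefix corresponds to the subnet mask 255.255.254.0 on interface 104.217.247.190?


Binary: 11111111.11111111.11111110.00000000
Count leading 1s
Prefix: /23


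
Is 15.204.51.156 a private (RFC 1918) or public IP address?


RFC 1918 private ranges:
  10.0.0.0/8 (10.0.0.0 - 10.255.255.255)
  172.16.0.0/12 (172.16.0.0 - 172.31.255.255)
  192.168.0.0/16 (192.168.0.0 - 192.168.255.255)
Public (not in any RFC 1918 range)


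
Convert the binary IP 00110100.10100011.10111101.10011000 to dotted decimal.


00110100 = 52
10100011 = 163
10111101 = 189
10011000 = 152
IP: 52.163.189.152


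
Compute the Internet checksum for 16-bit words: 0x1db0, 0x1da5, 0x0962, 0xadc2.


Sum all words (with carry folding):
+ 0x1db0 = 0x1db0
+ 0x1da5 = 0x3b55
+ 0x0962 = 0x44b7
+ 0xadc2 = 0xf279
One's complement: ~0xf279
Checksum = 0x0d86


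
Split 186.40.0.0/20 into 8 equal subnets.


New prefix = 20 + 3 = 23
Each subnet has 512 addresses
  186.40.0.0/23
  186.40.2.0/23
  186.40.4.0/23
  186.40.6.0/23
  186.40.8.0/23
  186.40.10.0/23
  186.40.12.0/23
  186.40.14.0/23
Subnets: 186.40.0.0/23, 186.40.2.0/23, 186.40.4.0/23, 186.40.6.0/23, 186.40.8.0/23, 186.40.10.0/23, 186.40.12.0/23, 186.40.14.0/23


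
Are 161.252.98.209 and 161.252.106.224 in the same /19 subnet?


Mask: 255.255.224.0
161.252.98.209 AND mask = 161.252.96.0
161.252.106.224 AND mask = 161.252.96.0
Yes, same subnet (161.252.96.0)


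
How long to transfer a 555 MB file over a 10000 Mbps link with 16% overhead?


Effective throughput = 10000 * (1 - 16/100) = 8400 Mbps
File size in Mb = 555 * 8 = 4440 Mb
Time = 4440 / 8400
Time = 0.5286 seconds


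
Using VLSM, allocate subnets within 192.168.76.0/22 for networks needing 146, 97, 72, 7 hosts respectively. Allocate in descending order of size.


146 hosts -> /24 (254 usable): 192.168.76.0/24
97 hosts -> /25 (126 usable): 192.168.77.0/25
72 hosts -> /25 (126 usable): 192.168.77.128/25
7 hosts -> /28 (14 usable): 192.168.78.0/28
Allocation: 192.168.76.0/24 (146 hosts, 254 usable); 192.168.77.0/25 (97 hosts, 126 usable); 192.168.77.128/25 (72 hosts, 126 usable); 192.168.78.0/28 (7 hosts, 14 usable)


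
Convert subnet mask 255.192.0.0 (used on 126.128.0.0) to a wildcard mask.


Subnet mask: 255.192.0.0
Wildcard = 255.255.255.255 - subnet mask
255 - 255 = 0
255 - 192 = 63
255 - 0 = 255
255 - 0 = 255
Wildcard: 0.63.255.255


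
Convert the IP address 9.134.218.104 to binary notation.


9 = 00001001
134 = 10000110
218 = 11011010
104 = 01101000
Binary: 00001001.10000110.11011010.01101000


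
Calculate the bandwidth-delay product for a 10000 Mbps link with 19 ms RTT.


BDP = bandwidth * RTT
= 10000 Mbps * 19 ms
= 10000 * 1e6 * 19 / 1000 bits
= 190000000 bits
= 23750000 bytes
= 23193.3594 KB
BDP = 190000000 bits (23750000 bytes)


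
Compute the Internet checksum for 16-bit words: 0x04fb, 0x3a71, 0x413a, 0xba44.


Sum all words (with carry folding):
+ 0x04fb = 0x04fb
+ 0x3a71 = 0x3f6c
+ 0x413a = 0x80a6
+ 0xba44 = 0x3aeb
One's complement: ~0x3aeb
Checksum = 0xc514


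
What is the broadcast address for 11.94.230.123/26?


Network: 11.94.230.64/26
Host bits = 6
Set all host bits to 1:
Broadcast: 11.94.230.127


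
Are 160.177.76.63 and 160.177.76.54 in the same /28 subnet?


Mask: 255.255.255.240
160.177.76.63 AND mask = 160.177.76.48
160.177.76.54 AND mask = 160.177.76.48
Yes, same subnet (160.177.76.48)


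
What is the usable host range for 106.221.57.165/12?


Network: 106.208.0.0
Broadcast: 106.223.255.255
First usable = network + 1
Last usable = broadcast - 1
Range: 106.208.0.1 to 106.223.255.254


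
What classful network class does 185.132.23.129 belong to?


First octet: 185
Binary: 10111001
10xxxxxx -> Class B (128-191)
Class B, default mask 255.255.0.0 (/16)


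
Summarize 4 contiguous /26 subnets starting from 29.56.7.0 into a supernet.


Original prefix: /26
Number of subnets: 4 = 2^2
New prefix = 26 - 2 = 24
Supernet: 29.56.7.0/24


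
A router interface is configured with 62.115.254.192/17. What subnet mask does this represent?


/17 means 17 network bits, 15 host bits
Binary: 11111111111111111000000000000000
Mask: 255.255.128.0


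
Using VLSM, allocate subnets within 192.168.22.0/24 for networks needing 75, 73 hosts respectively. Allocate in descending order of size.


75 hosts -> /25 (126 usable): 192.168.22.0/25
73 hosts -> /25 (126 usable): 192.168.22.128/25
Allocation: 192.168.22.0/25 (75 hosts, 126 usable); 192.168.22.128/25 (73 hosts, 126 usable)


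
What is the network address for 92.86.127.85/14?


IP:   01011100.01010110.01111111.01010101
Mask: 11111111.11111100.00000000.00000000
AND operation:
Net:  01011100.01010100.00000000.00000000
Network: 92.84.0.0/14
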